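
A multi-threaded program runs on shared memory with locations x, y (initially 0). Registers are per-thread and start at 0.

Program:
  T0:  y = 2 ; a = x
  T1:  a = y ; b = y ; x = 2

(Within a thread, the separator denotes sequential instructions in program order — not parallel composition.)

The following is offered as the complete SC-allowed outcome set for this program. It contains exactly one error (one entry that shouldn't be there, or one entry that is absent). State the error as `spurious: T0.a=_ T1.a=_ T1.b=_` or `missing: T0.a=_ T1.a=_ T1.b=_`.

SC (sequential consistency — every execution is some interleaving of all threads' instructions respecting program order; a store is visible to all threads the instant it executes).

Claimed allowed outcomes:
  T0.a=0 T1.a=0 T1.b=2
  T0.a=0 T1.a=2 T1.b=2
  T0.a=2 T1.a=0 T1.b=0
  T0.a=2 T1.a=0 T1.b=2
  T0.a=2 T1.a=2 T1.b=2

missing: T0.a=0 T1.a=0 T1.b=0

outcome vector order: (T0.a,T1.a,T1.b)
under SC → (0,0,0) (0,0,2) (0,2,2) (2,0,0) (2,0,2) (2,2,2)
SC∖claimed = {(0,0,0)}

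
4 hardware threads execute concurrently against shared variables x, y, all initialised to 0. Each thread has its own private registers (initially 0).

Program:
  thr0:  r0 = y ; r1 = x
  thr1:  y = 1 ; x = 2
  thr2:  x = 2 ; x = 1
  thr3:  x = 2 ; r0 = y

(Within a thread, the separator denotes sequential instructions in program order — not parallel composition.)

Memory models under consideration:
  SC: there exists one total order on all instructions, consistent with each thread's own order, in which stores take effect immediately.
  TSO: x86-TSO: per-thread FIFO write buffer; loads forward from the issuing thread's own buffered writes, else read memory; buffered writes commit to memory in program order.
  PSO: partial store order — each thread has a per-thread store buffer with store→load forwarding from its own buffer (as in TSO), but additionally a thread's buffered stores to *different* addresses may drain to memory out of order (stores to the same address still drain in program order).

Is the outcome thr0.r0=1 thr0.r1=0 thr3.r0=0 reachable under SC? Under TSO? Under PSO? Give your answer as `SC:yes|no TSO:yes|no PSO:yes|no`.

SC:no TSO:yes PSO:yes

outcome vector order: (thr0.r0,thr0.r1,thr3.r0)
SC: 11 outcomes — {(0,0,0), (0,0,1), (0,1,0), (0,1,1), (0,2,0), (0,2,1), (1,0,1), (1,1,0), (1,1,1), (1,2,0), (1,2,1)}
TSO: 12 outcomes — {(0,0,0), (0,0,1), (0,1,0), (0,1,1), (0,2,0), (0,2,1), (1,0,0), (1,0,1), (1,1,0), (1,1,1), (1,2,0), (1,2,1)}
PSO: 12 outcomes — {(0,0,0), (0,0,1), (0,1,0), (0,1,1), (0,2,0), (0,2,1), (1,0,0), (1,0,1), (1,1,0), (1,1,1), (1,2,0), (1,2,1)}
target (1,0,0) ∈ {TSO,PSO}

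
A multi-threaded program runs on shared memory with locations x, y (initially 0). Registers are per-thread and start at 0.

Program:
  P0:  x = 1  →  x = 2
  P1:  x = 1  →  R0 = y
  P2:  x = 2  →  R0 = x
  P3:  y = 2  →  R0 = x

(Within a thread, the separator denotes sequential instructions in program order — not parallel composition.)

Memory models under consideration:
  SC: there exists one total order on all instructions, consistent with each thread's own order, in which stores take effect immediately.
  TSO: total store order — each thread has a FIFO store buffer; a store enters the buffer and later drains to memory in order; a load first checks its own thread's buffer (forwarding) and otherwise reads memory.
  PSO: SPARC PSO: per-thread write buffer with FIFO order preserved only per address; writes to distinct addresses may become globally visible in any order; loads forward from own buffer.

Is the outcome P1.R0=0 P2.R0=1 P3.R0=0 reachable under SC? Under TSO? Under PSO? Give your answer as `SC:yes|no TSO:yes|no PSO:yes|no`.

SC:no TSO:yes PSO:yes

outcome vector order: (P1.R0,P2.R0,P3.R0)
SC: 10 outcomes — {0/1/1 0/1/2 0/2/1 0/2/2 2/1/0 2/1/1 2/1/2 2/2/0 2/2/1 2/2/2}
TSO: 12 outcomes — {0/1/0 0/1/1 0/1/2 0/2/0 0/2/1 0/2/2 2/1/0 2/1/1 2/1/2 2/2/0 2/2/1 2/2/2}
PSO: 12 outcomes — {0/1/0 0/1/1 0/1/2 0/2/0 0/2/1 0/2/2 2/1/0 2/1/1 2/1/2 2/2/0 2/2/1 2/2/2}
target 0/1/0 ∈ {TSO,PSO}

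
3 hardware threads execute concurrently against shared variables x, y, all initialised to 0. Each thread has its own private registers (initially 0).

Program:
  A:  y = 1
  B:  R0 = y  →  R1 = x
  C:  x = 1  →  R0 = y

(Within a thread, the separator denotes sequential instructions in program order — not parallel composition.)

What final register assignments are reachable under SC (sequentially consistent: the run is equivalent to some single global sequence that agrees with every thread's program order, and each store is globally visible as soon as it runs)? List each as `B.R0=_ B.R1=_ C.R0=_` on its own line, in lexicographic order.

outcome vector order: (B.R0,B.R1,C.R0)
|SC outcomes| = 7

B.R0=0 B.R1=0 C.R0=0
B.R0=0 B.R1=0 C.R0=1
B.R0=0 B.R1=1 C.R0=0
B.R0=0 B.R1=1 C.R0=1
B.R0=1 B.R1=0 C.R0=1
B.R0=1 B.R1=1 C.R0=0
B.R0=1 B.R1=1 C.R0=1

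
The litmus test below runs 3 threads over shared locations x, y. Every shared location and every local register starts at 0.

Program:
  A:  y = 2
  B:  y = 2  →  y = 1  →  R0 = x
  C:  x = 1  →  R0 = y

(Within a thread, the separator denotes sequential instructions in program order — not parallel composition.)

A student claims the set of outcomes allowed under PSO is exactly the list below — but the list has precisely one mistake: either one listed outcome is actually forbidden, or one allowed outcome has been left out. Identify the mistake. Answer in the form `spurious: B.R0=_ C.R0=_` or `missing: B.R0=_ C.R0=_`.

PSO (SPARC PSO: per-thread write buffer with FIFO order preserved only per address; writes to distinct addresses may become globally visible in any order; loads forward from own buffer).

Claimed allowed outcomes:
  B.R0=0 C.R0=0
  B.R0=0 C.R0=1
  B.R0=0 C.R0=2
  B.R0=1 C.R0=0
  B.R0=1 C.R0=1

outcome vector order: (B.R0,C.R0)
[PSO] allowed = {00, 01, 02, 10, 11, 12}
PSO∖claimed = {12}

missing: B.R0=1 C.R0=2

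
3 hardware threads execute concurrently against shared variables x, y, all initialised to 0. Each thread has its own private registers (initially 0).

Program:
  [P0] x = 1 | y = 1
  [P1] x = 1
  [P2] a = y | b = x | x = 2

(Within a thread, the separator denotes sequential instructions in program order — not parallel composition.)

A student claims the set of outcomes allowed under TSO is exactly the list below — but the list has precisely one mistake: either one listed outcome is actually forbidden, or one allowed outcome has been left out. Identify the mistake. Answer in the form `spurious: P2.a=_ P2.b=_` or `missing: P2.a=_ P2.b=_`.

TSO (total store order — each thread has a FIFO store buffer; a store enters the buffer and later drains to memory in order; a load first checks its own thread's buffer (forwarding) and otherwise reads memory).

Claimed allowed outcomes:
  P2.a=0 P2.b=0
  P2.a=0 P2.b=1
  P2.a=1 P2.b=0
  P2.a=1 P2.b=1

spurious: P2.a=1 P2.b=0

outcome vector order: (P2.a,P2.b)
TSO: 3 outcomes — {(0,0); (0,1); (1,1)}
claimed∖TSO = {(1,0)}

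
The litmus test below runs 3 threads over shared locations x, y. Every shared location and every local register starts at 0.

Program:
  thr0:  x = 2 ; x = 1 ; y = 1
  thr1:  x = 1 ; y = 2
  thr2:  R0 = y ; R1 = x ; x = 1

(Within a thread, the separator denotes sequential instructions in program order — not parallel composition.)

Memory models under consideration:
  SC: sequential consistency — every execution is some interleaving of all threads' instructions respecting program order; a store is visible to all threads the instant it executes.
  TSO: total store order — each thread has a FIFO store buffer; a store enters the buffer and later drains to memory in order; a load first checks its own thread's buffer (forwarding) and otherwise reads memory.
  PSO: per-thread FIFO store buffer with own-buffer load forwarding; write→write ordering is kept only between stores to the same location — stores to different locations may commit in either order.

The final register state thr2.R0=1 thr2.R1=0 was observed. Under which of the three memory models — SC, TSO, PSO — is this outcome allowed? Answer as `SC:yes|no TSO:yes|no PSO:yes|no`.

SC:no TSO:no PSO:yes

outcome vector order: (thr2.R0,thr2.R1)
SC: 6 outcomes — {<0 0>; <0 1>; <0 2>; <1 1>; <2 1>; <2 2>}
TSO: 6 outcomes — {<0 0>; <0 1>; <0 2>; <1 1>; <2 1>; <2 2>}
PSO: 9 outcomes — {<0 0>; <0 1>; <0 2>; <1 0>; <1 1>; <1 2>; <2 0>; <2 1>; <2 2>}
target <1 0> ∈ {PSO}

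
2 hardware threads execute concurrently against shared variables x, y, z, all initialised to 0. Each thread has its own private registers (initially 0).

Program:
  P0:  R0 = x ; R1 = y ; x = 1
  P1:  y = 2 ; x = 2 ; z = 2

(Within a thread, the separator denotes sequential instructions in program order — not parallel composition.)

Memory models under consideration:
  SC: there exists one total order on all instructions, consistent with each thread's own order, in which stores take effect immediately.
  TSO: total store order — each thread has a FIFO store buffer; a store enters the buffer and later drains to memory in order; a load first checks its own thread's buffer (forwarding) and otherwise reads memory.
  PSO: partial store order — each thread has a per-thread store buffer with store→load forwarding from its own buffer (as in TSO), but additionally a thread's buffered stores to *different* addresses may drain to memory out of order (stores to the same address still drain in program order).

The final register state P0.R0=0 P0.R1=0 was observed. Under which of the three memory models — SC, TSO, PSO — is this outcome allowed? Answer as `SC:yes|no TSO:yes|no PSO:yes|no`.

outcome vector order: (P0.R0,P0.R1)
SC: 3 outcomes — {(0,0) (0,2) (2,2)}
TSO: 3 outcomes — {(0,0) (0,2) (2,2)}
PSO: 4 outcomes — {(0,0) (0,2) (2,0) (2,2)}
target (0,0) ∈ {SC,TSO,PSO}

SC:yes TSO:yes PSO:yes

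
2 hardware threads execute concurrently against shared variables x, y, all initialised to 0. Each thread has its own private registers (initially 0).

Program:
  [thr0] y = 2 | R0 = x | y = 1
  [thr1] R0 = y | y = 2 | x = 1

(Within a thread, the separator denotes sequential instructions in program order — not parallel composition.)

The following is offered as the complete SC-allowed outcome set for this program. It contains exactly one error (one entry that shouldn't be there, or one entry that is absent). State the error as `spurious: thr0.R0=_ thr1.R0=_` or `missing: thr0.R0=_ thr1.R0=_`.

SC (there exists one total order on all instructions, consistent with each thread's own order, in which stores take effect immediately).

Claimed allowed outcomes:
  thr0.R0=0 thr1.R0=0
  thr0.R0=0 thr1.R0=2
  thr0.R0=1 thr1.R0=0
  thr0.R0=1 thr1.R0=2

missing: thr0.R0=0 thr1.R0=1

outcome vector order: (thr0.R0,thr1.R0)
under SC → 00 01 02 10 12
SC∖claimed = {01}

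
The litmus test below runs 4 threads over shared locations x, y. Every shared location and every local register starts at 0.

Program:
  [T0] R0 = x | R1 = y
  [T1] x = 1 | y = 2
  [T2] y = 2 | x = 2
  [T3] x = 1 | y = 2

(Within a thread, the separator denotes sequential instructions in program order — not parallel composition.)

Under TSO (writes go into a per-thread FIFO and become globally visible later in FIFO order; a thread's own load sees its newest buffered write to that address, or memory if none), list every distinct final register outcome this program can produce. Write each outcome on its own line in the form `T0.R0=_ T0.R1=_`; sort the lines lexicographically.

outcome vector order: (T0.R0,T0.R1)
|TSO outcomes| = 5

T0.R0=0 T0.R1=0
T0.R0=0 T0.R1=2
T0.R0=1 T0.R1=0
T0.R0=1 T0.R1=2
T0.R0=2 T0.R1=2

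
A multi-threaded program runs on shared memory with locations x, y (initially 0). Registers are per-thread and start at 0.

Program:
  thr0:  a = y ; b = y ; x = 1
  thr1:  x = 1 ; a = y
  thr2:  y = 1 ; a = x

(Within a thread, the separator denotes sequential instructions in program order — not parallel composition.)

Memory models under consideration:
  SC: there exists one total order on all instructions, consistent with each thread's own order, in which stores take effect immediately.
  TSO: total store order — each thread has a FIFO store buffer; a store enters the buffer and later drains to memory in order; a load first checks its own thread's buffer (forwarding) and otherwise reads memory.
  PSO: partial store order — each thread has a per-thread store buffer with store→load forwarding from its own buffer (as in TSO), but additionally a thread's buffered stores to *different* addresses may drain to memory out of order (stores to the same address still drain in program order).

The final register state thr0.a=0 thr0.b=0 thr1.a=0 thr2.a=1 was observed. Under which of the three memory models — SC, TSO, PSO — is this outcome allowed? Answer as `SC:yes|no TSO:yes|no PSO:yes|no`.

SC:yes TSO:yes PSO:yes

outcome vector order: (thr0.a,thr0.b,thr1.a,thr2.a)
SC (9): 0/0/0/1, 0/0/1/0, 0/0/1/1, 0/1/0/1, 0/1/1/0, 0/1/1/1, 1/1/0/1, 1/1/1/0, 1/1/1/1
TSO (12): 0/0/0/0, 0/0/0/1, 0/0/1/0, 0/0/1/1, 0/1/0/0, 0/1/0/1, 0/1/1/0, 0/1/1/1, 1/1/0/0, 1/1/0/1, 1/1/1/0, 1/1/1/1
PSO (12): 0/0/0/0, 0/0/0/1, 0/0/1/0, 0/0/1/1, 0/1/0/0, 0/1/0/1, 0/1/1/0, 0/1/1/1, 1/1/0/0, 1/1/0/1, 1/1/1/0, 1/1/1/1
target 0/0/0/1 ∈ {SC,TSO,PSO}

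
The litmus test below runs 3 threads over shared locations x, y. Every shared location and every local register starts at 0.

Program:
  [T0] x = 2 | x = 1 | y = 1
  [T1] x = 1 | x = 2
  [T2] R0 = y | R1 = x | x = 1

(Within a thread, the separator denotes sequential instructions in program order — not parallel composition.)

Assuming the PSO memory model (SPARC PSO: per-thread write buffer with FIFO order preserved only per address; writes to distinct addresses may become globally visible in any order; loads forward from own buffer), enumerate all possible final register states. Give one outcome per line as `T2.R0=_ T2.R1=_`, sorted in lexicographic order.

outcome vector order: (T2.R0,T2.R1)
|PSO outcomes| = 6

T2.R0=0 T2.R1=0
T2.R0=0 T2.R1=1
T2.R0=0 T2.R1=2
T2.R0=1 T2.R1=0
T2.R0=1 T2.R1=1
T2.R0=1 T2.R1=2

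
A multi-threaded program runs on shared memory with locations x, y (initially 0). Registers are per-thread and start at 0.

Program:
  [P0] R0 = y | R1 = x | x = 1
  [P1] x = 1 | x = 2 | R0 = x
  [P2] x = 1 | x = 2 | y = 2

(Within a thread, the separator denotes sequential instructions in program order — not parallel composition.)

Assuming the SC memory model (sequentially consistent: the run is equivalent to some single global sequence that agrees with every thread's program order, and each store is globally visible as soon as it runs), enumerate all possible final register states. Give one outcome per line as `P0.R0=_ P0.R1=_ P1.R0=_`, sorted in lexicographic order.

P0.R0=0 P0.R1=0 P1.R0=1
P0.R0=0 P0.R1=0 P1.R0=2
P0.R0=0 P0.R1=1 P1.R0=1
P0.R0=0 P0.R1=1 P1.R0=2
P0.R0=0 P0.R1=2 P1.R0=1
P0.R0=0 P0.R1=2 P1.R0=2
P0.R0=2 P0.R1=1 P1.R0=1
P0.R0=2 P0.R1=1 P1.R0=2
P0.R0=2 P0.R1=2 P1.R0=1
P0.R0=2 P0.R1=2 P1.R0=2

outcome vector order: (P0.R0,P0.R1,P1.R0)
|SC outcomes| = 10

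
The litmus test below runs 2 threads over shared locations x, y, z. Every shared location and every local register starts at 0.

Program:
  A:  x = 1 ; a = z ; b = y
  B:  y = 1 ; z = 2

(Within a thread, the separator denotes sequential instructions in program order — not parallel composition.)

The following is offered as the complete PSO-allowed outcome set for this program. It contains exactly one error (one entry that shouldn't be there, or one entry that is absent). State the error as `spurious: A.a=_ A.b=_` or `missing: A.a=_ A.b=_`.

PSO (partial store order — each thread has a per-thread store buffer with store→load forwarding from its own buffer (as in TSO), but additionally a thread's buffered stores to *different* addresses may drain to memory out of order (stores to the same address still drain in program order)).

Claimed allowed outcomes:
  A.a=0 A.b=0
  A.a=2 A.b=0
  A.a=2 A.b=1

missing: A.a=0 A.b=1

outcome vector order: (A.a,A.b)
PSO (4): 0/0 0/1 2/0 2/1
PSO∖claimed = {0/1}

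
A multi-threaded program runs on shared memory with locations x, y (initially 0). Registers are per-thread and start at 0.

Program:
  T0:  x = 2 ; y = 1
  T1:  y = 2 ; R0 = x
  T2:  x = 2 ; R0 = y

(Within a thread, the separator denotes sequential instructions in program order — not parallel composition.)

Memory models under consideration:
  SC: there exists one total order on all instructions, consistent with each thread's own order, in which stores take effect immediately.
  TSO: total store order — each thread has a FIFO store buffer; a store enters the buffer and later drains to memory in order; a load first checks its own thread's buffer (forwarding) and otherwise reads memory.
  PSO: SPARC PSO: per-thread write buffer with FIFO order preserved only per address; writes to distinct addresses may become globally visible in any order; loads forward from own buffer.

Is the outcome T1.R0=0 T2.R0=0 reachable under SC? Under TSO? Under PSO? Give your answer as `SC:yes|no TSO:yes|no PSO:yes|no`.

SC:no TSO:yes PSO:yes

outcome vector order: (T1.R0,T2.R0)
SC: 5 outcomes — {(0,1), (0,2), (2,0), (2,1), (2,2)}
TSO: 6 outcomes — {(0,0), (0,1), (0,2), (2,0), (2,1), (2,2)}
PSO: 6 outcomes — {(0,0), (0,1), (0,2), (2,0), (2,1), (2,2)}
target (0,0) ∈ {TSO,PSO}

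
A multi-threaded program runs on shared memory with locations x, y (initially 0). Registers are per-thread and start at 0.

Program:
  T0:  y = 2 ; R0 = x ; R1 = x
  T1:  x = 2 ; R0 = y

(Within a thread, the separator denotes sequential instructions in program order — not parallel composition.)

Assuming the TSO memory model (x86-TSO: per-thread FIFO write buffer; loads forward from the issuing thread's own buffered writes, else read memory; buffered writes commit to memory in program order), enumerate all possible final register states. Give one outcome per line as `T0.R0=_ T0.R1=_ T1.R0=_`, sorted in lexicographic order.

T0.R0=0 T0.R1=0 T1.R0=0
T0.R0=0 T0.R1=0 T1.R0=2
T0.R0=0 T0.R1=2 T1.R0=0
T0.R0=0 T0.R1=2 T1.R0=2
T0.R0=2 T0.R1=2 T1.R0=0
T0.R0=2 T0.R1=2 T1.R0=2

outcome vector order: (T0.R0,T0.R1,T1.R0)
|TSO outcomes| = 6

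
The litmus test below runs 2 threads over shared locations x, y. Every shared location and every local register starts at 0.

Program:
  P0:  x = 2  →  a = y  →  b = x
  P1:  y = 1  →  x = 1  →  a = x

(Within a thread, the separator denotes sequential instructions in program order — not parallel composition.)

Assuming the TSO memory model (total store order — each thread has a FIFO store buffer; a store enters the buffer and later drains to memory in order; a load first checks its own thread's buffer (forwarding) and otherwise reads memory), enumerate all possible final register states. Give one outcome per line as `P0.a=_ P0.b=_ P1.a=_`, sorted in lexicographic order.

P0.a=0 P0.b=1 P1.a=1
P0.a=0 P0.b=2 P1.a=1
P0.a=0 P0.b=2 P1.a=2
P0.a=1 P0.b=1 P1.a=1
P0.a=1 P0.b=2 P1.a=1
P0.a=1 P0.b=2 P1.a=2

outcome vector order: (P0.a,P0.b,P1.a)
|TSO outcomes| = 6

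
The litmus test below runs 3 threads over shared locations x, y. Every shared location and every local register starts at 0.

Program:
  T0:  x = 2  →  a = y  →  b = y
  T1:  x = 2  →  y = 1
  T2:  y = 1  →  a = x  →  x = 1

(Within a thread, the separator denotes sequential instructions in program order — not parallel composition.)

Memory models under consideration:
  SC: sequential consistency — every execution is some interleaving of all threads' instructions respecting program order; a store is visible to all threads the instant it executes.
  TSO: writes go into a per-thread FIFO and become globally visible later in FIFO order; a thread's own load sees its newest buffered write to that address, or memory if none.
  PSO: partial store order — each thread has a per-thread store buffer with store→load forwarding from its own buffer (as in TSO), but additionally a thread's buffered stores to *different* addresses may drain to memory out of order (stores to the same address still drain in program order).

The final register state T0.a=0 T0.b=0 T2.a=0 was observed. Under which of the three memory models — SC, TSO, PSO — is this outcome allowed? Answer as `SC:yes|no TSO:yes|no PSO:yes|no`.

outcome vector order: (T0.a,T0.b,T2.a)
SC: 4 outcomes — {002 012 110 112}
TSO: 6 outcomes — {000 002 010 012 110 112}
PSO: 6 outcomes — {000 002 010 012 110 112}
target 000 ∈ {TSO,PSO}

SC:no TSO:yes PSO:yes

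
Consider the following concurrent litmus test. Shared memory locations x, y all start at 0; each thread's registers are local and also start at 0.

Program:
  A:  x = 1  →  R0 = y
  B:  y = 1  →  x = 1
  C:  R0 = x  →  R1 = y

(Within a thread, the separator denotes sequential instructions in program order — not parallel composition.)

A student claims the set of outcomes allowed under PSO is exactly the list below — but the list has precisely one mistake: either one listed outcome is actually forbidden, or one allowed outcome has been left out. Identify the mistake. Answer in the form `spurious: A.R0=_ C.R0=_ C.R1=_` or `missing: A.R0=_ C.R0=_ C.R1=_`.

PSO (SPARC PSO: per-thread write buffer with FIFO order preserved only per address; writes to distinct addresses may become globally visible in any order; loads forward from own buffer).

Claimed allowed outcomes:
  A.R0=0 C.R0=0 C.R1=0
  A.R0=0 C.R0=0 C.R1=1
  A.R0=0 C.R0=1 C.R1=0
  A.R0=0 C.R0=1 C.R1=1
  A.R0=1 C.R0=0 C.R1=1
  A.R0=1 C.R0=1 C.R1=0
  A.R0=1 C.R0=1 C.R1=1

outcome vector order: (A.R0,C.R0,C.R1)
under PSO → (0,0,0) (0,0,1) (0,1,0) (0,1,1) (1,0,0) (1,0,1) (1,1,0) (1,1,1)
PSO∖claimed = {(1,0,0)}

missing: A.R0=1 C.R0=0 C.R1=0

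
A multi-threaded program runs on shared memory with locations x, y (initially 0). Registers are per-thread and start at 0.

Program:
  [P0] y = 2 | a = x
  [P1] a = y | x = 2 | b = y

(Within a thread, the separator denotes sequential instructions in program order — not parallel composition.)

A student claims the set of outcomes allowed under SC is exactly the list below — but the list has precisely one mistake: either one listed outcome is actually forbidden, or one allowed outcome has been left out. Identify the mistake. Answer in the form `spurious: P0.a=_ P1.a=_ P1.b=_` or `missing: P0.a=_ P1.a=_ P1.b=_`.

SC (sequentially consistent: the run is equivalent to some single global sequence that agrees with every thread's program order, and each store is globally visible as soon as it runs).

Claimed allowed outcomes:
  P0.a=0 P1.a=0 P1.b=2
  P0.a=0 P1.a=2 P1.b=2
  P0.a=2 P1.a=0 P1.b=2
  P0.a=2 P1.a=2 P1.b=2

outcome vector order: (P0.a,P1.a,P1.b)
[SC] allowed = {<0 0 2>; <0 2 2>; <2 0 0>; <2 0 2>; <2 2 2>}
SC∖claimed = {<2 0 0>}

missing: P0.a=2 P1.a=0 P1.b=0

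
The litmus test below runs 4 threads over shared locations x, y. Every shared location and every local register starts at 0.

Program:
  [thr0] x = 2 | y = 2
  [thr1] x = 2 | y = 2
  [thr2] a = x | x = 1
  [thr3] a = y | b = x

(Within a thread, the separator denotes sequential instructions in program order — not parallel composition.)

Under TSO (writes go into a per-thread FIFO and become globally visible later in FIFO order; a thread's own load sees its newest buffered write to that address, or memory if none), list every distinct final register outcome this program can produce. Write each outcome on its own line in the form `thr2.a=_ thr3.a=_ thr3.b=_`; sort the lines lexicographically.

outcome vector order: (thr2.a,thr3.a,thr3.b)
|TSO outcomes| = 10

thr2.a=0 thr3.a=0 thr3.b=0
thr2.a=0 thr3.a=0 thr3.b=1
thr2.a=0 thr3.a=0 thr3.b=2
thr2.a=0 thr3.a=2 thr3.b=1
thr2.a=0 thr3.a=2 thr3.b=2
thr2.a=2 thr3.a=0 thr3.b=0
thr2.a=2 thr3.a=0 thr3.b=1
thr2.a=2 thr3.a=0 thr3.b=2
thr2.a=2 thr3.a=2 thr3.b=1
thr2.a=2 thr3.a=2 thr3.b=2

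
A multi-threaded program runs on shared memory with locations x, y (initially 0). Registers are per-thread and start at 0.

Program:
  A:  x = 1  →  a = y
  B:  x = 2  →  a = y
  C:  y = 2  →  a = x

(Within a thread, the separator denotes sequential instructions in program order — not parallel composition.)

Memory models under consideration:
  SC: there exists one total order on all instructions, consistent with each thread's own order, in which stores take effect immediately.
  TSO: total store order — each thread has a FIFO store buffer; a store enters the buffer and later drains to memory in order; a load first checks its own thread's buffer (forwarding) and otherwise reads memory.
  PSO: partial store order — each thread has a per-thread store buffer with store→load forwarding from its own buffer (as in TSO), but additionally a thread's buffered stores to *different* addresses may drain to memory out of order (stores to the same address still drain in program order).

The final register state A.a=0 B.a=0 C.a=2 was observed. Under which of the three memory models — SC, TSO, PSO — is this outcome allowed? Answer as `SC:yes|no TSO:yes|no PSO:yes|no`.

outcome vector order: (A.a,B.a,C.a)
SC: 9 outcomes — {<0 0 1>, <0 0 2>, <0 2 1>, <0 2 2>, <2 0 1>, <2 0 2>, <2 2 0>, <2 2 1>, <2 2 2>}
TSO: 12 outcomes — {<0 0 0>, <0 0 1>, <0 0 2>, <0 2 0>, <0 2 1>, <0 2 2>, <2 0 0>, <2 0 1>, <2 0 2>, <2 2 0>, <2 2 1>, <2 2 2>}
PSO: 12 outcomes — {<0 0 0>, <0 0 1>, <0 0 2>, <0 2 0>, <0 2 1>, <0 2 2>, <2 0 0>, <2 0 1>, <2 0 2>, <2 2 0>, <2 2 1>, <2 2 2>}
target <0 0 2> ∈ {SC,TSO,PSO}

SC:yes TSO:yes PSO:yes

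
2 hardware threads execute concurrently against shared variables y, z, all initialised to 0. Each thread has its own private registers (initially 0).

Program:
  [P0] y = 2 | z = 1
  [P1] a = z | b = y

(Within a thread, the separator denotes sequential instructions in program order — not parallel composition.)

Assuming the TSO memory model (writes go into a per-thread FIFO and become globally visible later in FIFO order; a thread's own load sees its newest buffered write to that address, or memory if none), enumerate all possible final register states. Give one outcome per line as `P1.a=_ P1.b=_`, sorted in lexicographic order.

P1.a=0 P1.b=0
P1.a=0 P1.b=2
P1.a=1 P1.b=2

outcome vector order: (P1.a,P1.b)
|TSO outcomes| = 3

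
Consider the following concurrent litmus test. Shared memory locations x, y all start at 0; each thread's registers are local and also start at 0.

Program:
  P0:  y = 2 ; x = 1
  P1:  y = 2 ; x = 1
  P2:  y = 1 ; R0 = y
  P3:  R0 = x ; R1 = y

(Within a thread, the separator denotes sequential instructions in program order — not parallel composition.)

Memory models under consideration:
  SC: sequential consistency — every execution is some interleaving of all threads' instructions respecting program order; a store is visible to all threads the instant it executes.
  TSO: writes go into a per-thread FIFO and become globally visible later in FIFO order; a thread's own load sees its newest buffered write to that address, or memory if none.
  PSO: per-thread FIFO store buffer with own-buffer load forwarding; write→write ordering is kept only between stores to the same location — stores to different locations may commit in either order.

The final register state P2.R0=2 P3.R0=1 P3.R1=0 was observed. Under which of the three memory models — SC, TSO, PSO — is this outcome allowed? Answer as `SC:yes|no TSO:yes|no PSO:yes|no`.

SC:no TSO:no PSO:yes

outcome vector order: (P2.R0,P3.R0,P3.R1)
SC (10): (1,0,0) (1,0,1) (1,0,2) (1,1,1) (1,1,2) (2,0,0) (2,0,1) (2,0,2) (2,1,1) (2,1,2)
TSO (10): (1,0,0) (1,0,1) (1,0,2) (1,1,1) (1,1,2) (2,0,0) (2,0,1) (2,0,2) (2,1,1) (2,1,2)
PSO (12): (1,0,0) (1,0,1) (1,0,2) (1,1,0) (1,1,1) (1,1,2) (2,0,0) (2,0,1) (2,0,2) (2,1,0) (2,1,1) (2,1,2)
target (2,1,0) ∈ {PSO}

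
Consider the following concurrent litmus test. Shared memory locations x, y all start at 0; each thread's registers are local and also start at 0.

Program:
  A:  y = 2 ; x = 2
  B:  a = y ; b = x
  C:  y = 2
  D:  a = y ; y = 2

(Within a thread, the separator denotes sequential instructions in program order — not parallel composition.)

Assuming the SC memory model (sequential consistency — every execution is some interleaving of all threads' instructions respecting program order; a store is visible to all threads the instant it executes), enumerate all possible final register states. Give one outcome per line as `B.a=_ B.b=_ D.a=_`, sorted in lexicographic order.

outcome vector order: (B.a,B.b,D.a)
|SC outcomes| = 8

B.a=0 B.b=0 D.a=0
B.a=0 B.b=0 D.a=2
B.a=0 B.b=2 D.a=0
B.a=0 B.b=2 D.a=2
B.a=2 B.b=0 D.a=0
B.a=2 B.b=0 D.a=2
B.a=2 B.b=2 D.a=0
B.a=2 B.b=2 D.a=2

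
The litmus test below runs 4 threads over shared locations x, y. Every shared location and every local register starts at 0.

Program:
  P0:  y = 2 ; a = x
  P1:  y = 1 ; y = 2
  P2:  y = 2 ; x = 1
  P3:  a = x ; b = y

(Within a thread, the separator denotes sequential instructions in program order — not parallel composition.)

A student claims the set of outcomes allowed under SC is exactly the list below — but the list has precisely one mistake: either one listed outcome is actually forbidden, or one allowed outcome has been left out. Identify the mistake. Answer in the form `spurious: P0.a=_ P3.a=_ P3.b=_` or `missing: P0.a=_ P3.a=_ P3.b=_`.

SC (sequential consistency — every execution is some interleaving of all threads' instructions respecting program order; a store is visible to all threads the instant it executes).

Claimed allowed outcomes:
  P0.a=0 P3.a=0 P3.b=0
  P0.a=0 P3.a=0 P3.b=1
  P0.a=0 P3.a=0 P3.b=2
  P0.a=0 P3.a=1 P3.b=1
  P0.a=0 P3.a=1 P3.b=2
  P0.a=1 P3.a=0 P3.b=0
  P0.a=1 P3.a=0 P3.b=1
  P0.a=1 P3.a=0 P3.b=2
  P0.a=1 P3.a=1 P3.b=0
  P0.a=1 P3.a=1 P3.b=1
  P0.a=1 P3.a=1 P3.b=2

spurious: P0.a=1 P3.a=1 P3.b=0

outcome vector order: (P0.a,P3.a,P3.b)
[SC] allowed = {000 001 002 011 012 100 101 102 111 112}
claimed∖SC = {110}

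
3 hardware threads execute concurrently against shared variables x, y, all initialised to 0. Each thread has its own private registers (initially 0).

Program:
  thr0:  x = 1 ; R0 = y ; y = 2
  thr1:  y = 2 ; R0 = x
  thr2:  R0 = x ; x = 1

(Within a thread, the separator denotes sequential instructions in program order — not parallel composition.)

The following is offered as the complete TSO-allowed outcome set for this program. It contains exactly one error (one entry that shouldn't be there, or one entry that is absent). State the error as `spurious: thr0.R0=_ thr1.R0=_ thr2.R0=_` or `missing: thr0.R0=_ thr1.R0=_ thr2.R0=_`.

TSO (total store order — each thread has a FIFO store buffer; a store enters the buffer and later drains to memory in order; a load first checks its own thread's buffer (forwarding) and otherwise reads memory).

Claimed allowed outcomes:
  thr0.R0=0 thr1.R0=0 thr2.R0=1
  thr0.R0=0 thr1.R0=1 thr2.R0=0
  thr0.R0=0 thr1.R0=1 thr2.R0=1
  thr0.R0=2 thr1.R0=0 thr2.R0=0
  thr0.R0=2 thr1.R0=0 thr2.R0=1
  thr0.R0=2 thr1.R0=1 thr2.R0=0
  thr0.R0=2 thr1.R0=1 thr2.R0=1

outcome vector order: (thr0.R0,thr1.R0,thr2.R0)
TSO: 8 outcomes — {0/0/0, 0/0/1, 0/1/0, 0/1/1, 2/0/0, 2/0/1, 2/1/0, 2/1/1}
TSO∖claimed = {0/0/0}

missing: thr0.R0=0 thr1.R0=0 thr2.R0=0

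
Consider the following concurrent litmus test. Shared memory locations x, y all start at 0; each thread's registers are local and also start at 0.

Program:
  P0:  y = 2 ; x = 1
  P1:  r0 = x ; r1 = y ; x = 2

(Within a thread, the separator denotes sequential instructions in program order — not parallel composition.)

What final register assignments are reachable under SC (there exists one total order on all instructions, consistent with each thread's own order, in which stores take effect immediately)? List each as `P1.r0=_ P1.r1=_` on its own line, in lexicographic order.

P1.r0=0 P1.r1=0
P1.r0=0 P1.r1=2
P1.r0=1 P1.r1=2

outcome vector order: (P1.r0,P1.r1)
|SC outcomes| = 3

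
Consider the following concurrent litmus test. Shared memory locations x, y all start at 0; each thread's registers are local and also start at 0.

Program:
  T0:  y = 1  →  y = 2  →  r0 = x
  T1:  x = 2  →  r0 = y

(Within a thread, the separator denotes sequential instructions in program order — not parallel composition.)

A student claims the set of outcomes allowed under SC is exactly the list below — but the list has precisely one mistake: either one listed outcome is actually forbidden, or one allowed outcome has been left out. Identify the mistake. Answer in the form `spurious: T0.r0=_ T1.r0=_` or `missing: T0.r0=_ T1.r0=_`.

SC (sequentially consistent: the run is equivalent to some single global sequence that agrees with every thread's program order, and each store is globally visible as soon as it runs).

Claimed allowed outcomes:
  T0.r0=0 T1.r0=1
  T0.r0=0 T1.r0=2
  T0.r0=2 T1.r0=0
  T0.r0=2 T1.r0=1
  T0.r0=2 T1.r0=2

outcome vector order: (T0.r0,T1.r0)
SC (4): 02 20 21 22
claimed∖SC = {01}

spurious: T0.r0=0 T1.r0=1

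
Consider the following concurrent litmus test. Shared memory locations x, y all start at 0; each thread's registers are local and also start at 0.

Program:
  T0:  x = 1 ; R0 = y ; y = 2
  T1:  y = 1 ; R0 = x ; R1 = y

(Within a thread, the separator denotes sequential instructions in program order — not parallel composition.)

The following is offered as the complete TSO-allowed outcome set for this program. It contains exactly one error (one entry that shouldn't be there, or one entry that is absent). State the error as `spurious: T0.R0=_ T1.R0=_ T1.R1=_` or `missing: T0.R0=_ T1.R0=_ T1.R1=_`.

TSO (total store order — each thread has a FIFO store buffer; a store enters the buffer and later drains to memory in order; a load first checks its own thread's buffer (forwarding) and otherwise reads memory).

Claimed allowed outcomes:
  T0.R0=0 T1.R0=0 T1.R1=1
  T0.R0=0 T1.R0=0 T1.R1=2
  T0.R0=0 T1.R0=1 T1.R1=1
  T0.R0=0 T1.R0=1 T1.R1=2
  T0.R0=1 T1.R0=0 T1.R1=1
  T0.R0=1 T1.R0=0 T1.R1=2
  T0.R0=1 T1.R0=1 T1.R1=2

missing: T0.R0=1 T1.R0=1 T1.R1=1

outcome vector order: (T0.R0,T1.R0,T1.R1)
TSO: 8 outcomes — {0/0/1, 0/0/2, 0/1/1, 0/1/2, 1/0/1, 1/0/2, 1/1/1, 1/1/2}
TSO∖claimed = {1/1/1}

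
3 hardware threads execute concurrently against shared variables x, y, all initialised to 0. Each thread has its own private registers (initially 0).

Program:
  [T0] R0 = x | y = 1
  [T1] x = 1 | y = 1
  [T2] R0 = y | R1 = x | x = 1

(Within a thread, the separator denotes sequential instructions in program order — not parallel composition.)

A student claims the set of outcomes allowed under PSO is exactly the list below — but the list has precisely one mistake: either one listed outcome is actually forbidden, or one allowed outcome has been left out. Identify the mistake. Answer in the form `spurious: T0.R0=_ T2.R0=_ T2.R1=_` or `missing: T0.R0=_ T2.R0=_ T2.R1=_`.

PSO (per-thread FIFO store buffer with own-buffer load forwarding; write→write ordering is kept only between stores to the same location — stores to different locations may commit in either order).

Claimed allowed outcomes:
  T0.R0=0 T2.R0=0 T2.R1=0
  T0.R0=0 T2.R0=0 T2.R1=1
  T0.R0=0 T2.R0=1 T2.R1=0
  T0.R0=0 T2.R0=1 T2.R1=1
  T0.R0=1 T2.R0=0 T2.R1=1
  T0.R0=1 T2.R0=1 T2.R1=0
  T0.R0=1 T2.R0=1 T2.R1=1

missing: T0.R0=1 T2.R0=0 T2.R1=0

outcome vector order: (T0.R0,T2.R0,T2.R1)
PSO: 8 outcomes — {000; 001; 010; 011; 100; 101; 110; 111}
PSO∖claimed = {100}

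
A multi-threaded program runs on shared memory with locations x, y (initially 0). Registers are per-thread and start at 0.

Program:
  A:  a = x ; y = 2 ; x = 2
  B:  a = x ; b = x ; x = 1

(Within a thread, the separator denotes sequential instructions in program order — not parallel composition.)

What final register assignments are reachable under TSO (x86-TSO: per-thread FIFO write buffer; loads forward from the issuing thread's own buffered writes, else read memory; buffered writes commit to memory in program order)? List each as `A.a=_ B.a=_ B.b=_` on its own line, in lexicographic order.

A.a=0 B.a=0 B.b=0
A.a=0 B.a=0 B.b=2
A.a=0 B.a=2 B.b=2
A.a=1 B.a=0 B.b=0

outcome vector order: (A.a,B.a,B.b)
|TSO outcomes| = 4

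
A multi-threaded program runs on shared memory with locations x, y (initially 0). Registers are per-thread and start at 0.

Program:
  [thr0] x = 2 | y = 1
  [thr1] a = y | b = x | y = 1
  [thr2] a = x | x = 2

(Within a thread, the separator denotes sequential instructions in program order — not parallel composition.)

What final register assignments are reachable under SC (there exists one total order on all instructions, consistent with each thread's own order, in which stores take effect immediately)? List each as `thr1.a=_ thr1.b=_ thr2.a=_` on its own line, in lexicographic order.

outcome vector order: (thr1.a,thr1.b,thr2.a)
|SC outcomes| = 6

thr1.a=0 thr1.b=0 thr2.a=0
thr1.a=0 thr1.b=0 thr2.a=2
thr1.a=0 thr1.b=2 thr2.a=0
thr1.a=0 thr1.b=2 thr2.a=2
thr1.a=1 thr1.b=2 thr2.a=0
thr1.a=1 thr1.b=2 thr2.a=2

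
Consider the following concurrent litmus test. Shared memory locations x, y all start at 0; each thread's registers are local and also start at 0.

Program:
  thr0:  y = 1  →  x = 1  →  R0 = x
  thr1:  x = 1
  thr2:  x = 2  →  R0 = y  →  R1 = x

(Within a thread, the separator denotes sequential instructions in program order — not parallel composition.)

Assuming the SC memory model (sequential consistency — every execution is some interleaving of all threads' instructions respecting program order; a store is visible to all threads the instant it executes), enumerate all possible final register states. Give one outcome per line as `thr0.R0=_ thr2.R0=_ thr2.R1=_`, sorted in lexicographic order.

thr0.R0=1 thr2.R0=0 thr2.R1=1
thr0.R0=1 thr2.R0=0 thr2.R1=2
thr0.R0=1 thr2.R0=1 thr2.R1=1
thr0.R0=1 thr2.R0=1 thr2.R1=2
thr0.R0=2 thr2.R0=1 thr2.R1=1
thr0.R0=2 thr2.R0=1 thr2.R1=2

outcome vector order: (thr0.R0,thr2.R0,thr2.R1)
|SC outcomes| = 6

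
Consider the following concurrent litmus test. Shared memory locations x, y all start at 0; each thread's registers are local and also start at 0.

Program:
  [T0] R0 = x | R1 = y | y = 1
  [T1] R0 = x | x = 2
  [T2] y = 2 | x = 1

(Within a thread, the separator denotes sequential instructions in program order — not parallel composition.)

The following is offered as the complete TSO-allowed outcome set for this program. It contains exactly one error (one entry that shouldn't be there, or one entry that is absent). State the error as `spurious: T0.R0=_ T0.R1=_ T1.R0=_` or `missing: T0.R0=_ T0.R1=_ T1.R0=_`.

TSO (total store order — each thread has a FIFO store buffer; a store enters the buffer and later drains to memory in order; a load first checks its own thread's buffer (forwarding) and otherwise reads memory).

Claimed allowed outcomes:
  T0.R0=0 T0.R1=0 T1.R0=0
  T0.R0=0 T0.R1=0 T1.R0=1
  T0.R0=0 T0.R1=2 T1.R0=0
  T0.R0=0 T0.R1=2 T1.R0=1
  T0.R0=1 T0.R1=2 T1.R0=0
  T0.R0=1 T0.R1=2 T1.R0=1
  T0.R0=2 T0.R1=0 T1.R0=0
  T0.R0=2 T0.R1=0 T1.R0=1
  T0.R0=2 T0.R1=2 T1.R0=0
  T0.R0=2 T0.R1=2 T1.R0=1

outcome vector order: (T0.R0,T0.R1,T1.R0)
TSO (9): <0 0 0>; <0 0 1>; <0 2 0>; <0 2 1>; <1 2 0>; <1 2 1>; <2 0 0>; <2 2 0>; <2 2 1>
claimed∖TSO = {<2 0 1>}

spurious: T0.R0=2 T0.R1=0 T1.R0=1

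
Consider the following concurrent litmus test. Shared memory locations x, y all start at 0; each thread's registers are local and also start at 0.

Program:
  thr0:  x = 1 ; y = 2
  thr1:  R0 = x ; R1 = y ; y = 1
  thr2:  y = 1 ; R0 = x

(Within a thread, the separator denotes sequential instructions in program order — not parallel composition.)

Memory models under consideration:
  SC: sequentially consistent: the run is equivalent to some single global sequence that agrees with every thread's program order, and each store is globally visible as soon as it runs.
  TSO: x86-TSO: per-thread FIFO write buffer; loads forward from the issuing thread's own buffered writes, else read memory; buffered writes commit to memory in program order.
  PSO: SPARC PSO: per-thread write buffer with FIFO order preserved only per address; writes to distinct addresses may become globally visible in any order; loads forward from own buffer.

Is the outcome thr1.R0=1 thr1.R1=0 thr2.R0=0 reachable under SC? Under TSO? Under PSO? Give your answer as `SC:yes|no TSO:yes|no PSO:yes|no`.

outcome vector order: (thr1.R0,thr1.R1,thr2.R0)
SC (11): 000; 001; 010; 011; 020; 021; 101; 110; 111; 120; 121
TSO (12): 000; 001; 010; 011; 020; 021; 100; 101; 110; 111; 120; 121
PSO (12): 000; 001; 010; 011; 020; 021; 100; 101; 110; 111; 120; 121
target 100 ∈ {TSO,PSO}

SC:no TSO:yes PSO:yes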